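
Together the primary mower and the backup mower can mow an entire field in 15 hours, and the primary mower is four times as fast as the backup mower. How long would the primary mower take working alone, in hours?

75/4 hours

Let the backup mower's rate be r; then the primary mower's rate is 4r, so together (4 + 1)r = 5r = 1/15.
Thus r = 1/75 per hour.
The backup mower alone: 75 hours; the primary mower alone: 75/4 hours.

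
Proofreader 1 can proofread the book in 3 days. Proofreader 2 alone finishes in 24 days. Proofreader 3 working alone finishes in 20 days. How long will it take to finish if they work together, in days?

40/17 days

Combined rate: 1/3 + 1/24 + 1/20 = (40 + 5 + 6)/120 = 51/120 = 17/40 per day.
Time = 1 ÷ (17/40) = 40/17 days.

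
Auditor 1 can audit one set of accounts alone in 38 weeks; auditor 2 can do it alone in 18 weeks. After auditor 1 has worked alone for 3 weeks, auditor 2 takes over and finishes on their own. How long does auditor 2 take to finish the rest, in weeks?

In 3 weeks auditor 1 does 3/38 of the job, leaving 35/38.
Auditor 2 works at 1/18 per week, so finishing takes 35/38 ÷ 1/18 = 315/19 weeks.

315/19 weeks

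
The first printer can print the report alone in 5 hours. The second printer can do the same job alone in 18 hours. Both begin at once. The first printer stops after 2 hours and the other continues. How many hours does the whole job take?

54/5 hours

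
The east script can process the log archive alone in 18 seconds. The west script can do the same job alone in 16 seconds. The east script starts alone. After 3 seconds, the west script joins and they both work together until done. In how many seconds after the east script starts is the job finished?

171/17 seconds

In the first 3 seconds the east script alone does 3/18 = 1/6 of the job, leaving 5/6.
Once everyone is working, combined rate: 1/18 + 1/16 = (8 + 9)/144 = 17/144 per second.
Remaining 5/6 at 17/144 per second takes 120/17 seconds.
Total from the start = 3 + 120/17 = 171/17 seconds.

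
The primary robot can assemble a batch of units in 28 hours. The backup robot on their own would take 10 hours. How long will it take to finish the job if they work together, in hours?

With two workers the combined time is the product over the sum: 28·10/(28+10) = 280/38 = 140/19 hours.

140/19 hours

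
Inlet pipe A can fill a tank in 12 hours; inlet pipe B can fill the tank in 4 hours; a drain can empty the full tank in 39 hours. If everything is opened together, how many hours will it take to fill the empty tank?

13/4 hours

Net rate = 1/12 + 1/4 − 1/39 = (13 + 39 − 4)/156 = 48/156 = 4/13 per hour.
Filling time = 1 ÷ (4/13) = 13/4 hours.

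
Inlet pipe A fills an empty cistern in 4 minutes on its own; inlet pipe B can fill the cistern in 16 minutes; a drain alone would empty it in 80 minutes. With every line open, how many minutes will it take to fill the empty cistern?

10/3 minutes

Net rate = 1/4 + 1/16 − 1/80 = (20 + 5 − 1)/80 = 24/80 = 3/10 per minute.
Filling time = 1 ÷ (3/10) = 10/3 minutes.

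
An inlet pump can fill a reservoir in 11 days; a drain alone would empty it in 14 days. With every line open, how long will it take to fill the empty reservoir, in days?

154/3 days

Net rate = 1/11 − 1/14 = (14 − 11)/154 = 3/154 per day.
Filling time = 1 ÷ (3/154) = 154/3 days.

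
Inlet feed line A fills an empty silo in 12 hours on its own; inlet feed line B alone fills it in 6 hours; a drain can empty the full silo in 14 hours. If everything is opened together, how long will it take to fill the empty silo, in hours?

28/5 hours

Net rate = 1/12 + 1/6 − 1/14 = (7 + 14 − 6)/84 = 15/84 = 5/28 per hour.
Filling time = 1 ÷ (5/28) = 28/5 hours.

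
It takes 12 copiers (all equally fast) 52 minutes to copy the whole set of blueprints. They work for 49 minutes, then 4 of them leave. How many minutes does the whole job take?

One copier does 1/624 of the job per minute.
After 49 minutes with 12 copiers, 49/52 is done (3/52 left).
With 8 copiers the rate is 8/624 = 1/78, so the rest takes 3/52 ÷ 1/78 = 9/2 minutes.
Total = 49 + 9/2 = 107/2 minutes.

107/2 minutes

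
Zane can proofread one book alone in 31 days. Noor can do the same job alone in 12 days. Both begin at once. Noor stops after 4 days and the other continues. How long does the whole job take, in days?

In the first 4 days the combined rate is 43/372, so 43/93 of the job is done, leaving 50/93.
After Noor leaves the rate is 1/31 per day; the remaining 50/93 takes 50/3 days.
Total = 4 + 50/3 = 62/3 days.

62/3 days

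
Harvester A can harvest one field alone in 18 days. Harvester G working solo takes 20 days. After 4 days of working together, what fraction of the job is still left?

Combined rate: 1/18 + 1/20 = (10 + 9)/180 = 19/180 per day.
In 4 days they complete 4·19/180 = 19/45 of the job.
So 26/45 remains.

26/45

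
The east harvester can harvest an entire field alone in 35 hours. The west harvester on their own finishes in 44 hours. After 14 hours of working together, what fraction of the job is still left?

Combined rate: 1/35 + 1/44 = (44 + 35)/1540 = 79/1540 per hour.
In 14 hours they complete 14·79/1540 = 79/110 of the job.
So 31/110 remains.

31/110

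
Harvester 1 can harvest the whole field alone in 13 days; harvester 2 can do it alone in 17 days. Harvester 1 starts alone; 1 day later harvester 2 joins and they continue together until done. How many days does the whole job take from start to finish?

In 1 day harvester 1 does 1/13 of the job, leaving 12/13.
Harvester 1 and harvester 2 together work at 30/221 per day, so finishing takes 12/13 ÷ 30/221 = 34/5 days.
Total time = 1 + 34/5 = 39/5 days.

39/5 days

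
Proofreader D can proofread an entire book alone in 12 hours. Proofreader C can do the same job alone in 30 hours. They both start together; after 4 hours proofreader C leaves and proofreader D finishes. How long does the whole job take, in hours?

52/5 hours

In the first 4 hours the combined rate is 7/60, so 7/15 of the job is done, leaving 8/15.
After proofreader C leaves the rate is 1/12 per hour; the remaining 8/15 takes 32/5 hours.
Total = 4 + 32/5 = 52/5 hours.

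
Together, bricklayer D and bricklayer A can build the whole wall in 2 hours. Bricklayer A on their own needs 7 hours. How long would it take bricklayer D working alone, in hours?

14/5 hours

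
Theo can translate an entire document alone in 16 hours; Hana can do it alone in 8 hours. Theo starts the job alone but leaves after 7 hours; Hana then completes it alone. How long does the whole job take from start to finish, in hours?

23/2 hours

In 7 hours Theo does 7/16 of the job, leaving 9/16.
Hana works at 1/8 per hour, so finishing takes 9/16 ÷ 1/8 = 9/2 hours.
Total time = 7 + 9/2 = 23/2 hours.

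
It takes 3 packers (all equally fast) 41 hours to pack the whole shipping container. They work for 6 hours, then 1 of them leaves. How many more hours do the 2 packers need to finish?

105/2 hours

One packer does 1/123 of the job per hour.
After 6 hours with 3 packers, 6/41 is done (35/41 left).
With 2 packers the rate is 2/123, so the rest takes 35/41 ÷ 2/123 = 105/2 hours.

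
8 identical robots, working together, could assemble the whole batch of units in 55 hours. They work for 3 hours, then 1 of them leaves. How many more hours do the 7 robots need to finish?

416/7 hours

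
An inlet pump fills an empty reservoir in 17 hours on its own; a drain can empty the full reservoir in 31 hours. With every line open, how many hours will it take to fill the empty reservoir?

527/14 hours

Net rate = 1/17 − 1/31 = (31 − 17)/527 = 14/527 per hour.
Filling time = 1 ÷ (14/527) = 527/14 hours.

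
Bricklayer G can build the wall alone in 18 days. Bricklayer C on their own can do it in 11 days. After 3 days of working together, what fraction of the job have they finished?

Combined rate: 1/18 + 1/11 = (11 + 18)/198 = 29/198 per day.
In 3 days they complete 3·29/198 = 29/66 of the job.

29/66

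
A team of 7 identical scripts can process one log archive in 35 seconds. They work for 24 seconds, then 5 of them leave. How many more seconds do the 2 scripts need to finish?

One script does 1/245 of the job per second.
After 24 seconds with 7 scripts, 24/35 is done (11/35 left).
With 2 scripts the rate is 2/245, so the rest takes 11/35 ÷ 2/245 = 77/2 seconds.

77/2 seconds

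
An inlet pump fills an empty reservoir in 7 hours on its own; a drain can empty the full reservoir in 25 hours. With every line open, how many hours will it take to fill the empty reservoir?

Net rate = 1/7 − 1/25 = (25 − 7)/175 = 18/175 per hour.
Filling time = 1 ÷ (18/175) = 175/18 hours.

175/18 hours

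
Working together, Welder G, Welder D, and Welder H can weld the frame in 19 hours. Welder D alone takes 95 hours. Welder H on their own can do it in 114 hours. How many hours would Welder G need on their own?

Combined rate is 1/19 per hour.
Known contribution: 1/95 + 1/114 = (6 + 5)/570 = 11/570 per hour.
So Welder G's rate is 1/19 − 11/570 = 1/30, meaning 30 hours alone.

30 hours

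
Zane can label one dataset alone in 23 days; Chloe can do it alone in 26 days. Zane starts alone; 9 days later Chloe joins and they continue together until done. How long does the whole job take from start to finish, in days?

115/7 days

In 9 days Zane does 9/23 of the job, leaving 14/23.
Zane and Chloe together work at 49/598 per day, so finishing takes 14/23 ÷ 49/598 = 52/7 days.
Total time = 9 + 52/7 = 115/7 days.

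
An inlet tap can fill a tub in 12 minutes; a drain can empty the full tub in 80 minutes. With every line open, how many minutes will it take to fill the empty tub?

240/17 minutes

Net rate = 1/12 − 1/80 = (20 − 3)/240 = 17/240 per minute.
Filling time = 1 ÷ (17/240) = 240/17 minutes.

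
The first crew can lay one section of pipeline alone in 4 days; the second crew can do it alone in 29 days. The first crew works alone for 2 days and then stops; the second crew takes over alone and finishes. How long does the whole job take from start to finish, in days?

In 2 days the first crew does 2/4 = 1/2 of the job, leaving 1/2.
The second crew works at 1/29 per day, so finishing takes 1/2 ÷ 1/29 = 29/2 days.
Total time = 2 + 29/2 = 33/2 days.

33/2 days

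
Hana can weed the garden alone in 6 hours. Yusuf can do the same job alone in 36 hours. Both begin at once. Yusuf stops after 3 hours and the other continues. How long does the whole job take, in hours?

In the first 3 hours the combined rate is 7/36, so 7/12 of the job is done, leaving 5/12.
After Yusuf leaves the rate is 1/6 per hour; the remaining 5/12 takes 5/2 hours.
Total = 3 + 5/2 = 11/2 hours.

11/2 hours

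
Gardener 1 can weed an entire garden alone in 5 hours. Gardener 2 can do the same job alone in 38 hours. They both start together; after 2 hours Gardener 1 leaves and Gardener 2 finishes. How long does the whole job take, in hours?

114/5 hours

In the first 2 hours the combined rate is 43/190, so 43/95 of the job is done, leaving 52/95.
After Gardener 1 leaves the rate is 1/38 per hour; the remaining 52/95 takes 104/5 hours.
Total = 2 + 104/5 = 114/5 hours.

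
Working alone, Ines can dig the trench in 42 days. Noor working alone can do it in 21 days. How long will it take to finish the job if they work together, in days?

14 days

With two workers the combined time is the product over the sum: 42·21/(42+21) = 882/63 = 14 days.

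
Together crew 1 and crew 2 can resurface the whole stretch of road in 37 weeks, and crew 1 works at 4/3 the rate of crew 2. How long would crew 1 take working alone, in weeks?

259/4 weeks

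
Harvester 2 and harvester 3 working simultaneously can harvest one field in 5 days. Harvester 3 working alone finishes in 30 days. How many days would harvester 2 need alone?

6 days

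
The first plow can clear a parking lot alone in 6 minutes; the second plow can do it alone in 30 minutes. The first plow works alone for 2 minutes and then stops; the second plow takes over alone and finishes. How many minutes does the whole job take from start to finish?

22 minutes

In 2 minutes the first plow does 2/6 = 1/3 of the job, leaving 2/3.
The second plow works at 1/30 per minute, so finishing takes 2/3 ÷ 1/30 = 20 minutes.
Total time = 2 + 20 = 22 minutes.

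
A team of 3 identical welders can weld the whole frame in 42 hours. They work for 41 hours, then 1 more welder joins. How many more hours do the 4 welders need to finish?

One welder does 1/126 of the job per hour.
After 41 hours with 3 welders, 41/42 is done (1/42 left).
With 4 welders the rate is 4/126 = 2/63, so the rest takes 1/42 ÷ 2/63 = 3/4 hours.

3/4 hours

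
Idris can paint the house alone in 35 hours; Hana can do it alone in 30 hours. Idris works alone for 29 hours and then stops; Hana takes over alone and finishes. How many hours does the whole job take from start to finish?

In 29 hours Idris does 29/35 of the job, leaving 6/35.
Hana works at 1/30 per hour, so finishing takes 6/35 ÷ 1/30 = 36/7 hours.
Total time = 29 + 36/7 = 239/7 hours.

239/7 hours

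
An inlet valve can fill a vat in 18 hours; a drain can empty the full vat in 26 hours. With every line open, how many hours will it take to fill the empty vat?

Net rate = 1/18 − 1/26 = (13 − 9)/234 = 4/234 = 2/117 per hour.
Filling time = 1 ÷ (2/117) = 117/2 hours.

117/2 hours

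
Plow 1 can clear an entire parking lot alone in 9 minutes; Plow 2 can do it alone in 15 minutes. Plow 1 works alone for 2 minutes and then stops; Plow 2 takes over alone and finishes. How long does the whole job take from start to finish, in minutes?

41/3 minutes

In 2 minutes Plow 1 does 2/9 of the job, leaving 7/9.
Plow 2 works at 1/15 per minute, so finishing takes 7/9 ÷ 1/15 = 35/3 minutes.
Total time = 2 + 35/3 = 41/3 minutes.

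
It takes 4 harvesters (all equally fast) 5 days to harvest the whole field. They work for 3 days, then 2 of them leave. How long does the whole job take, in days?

7 days

One harvester does 1/20 of the job per day.
After 3 days with 4 harvesters, 3/5 is done (2/5 left).
With 2 harvesters the rate is 2/20 = 1/10, so the rest takes 2/5 ÷ 1/10 = 4 days.
Total = 3 + 4 = 7 days.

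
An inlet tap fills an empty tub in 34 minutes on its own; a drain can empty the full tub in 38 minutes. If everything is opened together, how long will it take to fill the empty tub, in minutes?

323 minutes

Net rate = 1/34 − 1/38 = (19 − 17)/646 = 2/646 = 1/323 per minute.
Filling time = 1 ÷ (1/323) = 323 minutes.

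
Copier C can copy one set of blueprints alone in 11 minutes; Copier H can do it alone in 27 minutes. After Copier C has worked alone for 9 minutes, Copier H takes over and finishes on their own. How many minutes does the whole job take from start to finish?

153/11 minutes

In 9 minutes Copier C does 9/11 of the job, leaving 2/11.
Copier H works at 1/27 per minute, so finishing takes 2/11 ÷ 1/27 = 54/11 minutes.
Total time = 9 + 54/11 = 153/11 minutes.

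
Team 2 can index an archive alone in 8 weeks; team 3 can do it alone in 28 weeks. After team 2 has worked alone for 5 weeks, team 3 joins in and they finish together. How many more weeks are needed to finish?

7/3 weeks

In 5 weeks team 2 does 5/8 of the job, leaving 3/8.
Team 2 and team 3 together work at 9/56 per week, so finishing takes 3/8 ÷ 9/56 = 7/3 weeks.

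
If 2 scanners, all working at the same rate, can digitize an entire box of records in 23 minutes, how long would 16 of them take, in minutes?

Total work is 2·23 = 46 scanner-minutes.
With 16 scanners: 46/16 = 23/8 minutes.

23/8 minutes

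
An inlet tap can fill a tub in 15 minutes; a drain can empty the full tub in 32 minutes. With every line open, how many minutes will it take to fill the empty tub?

480/17 minutes

Net rate = 1/15 − 1/32 = (32 − 15)/480 = 17/480 per minute.
Filling time = 1 ÷ (17/480) = 480/17 minutes.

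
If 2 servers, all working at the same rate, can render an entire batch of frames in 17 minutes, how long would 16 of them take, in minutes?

17/8 minutes

Total work is 2·17 = 34 server-minutes.
With 16 servers: 34/16 = 17/8 minutes.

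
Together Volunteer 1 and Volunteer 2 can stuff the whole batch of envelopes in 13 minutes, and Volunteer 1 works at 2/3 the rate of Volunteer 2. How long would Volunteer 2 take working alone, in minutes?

Let Volunteer 2's rate be r; then Volunteer 1's rate is (2/3)r, so together (2/3 + 1)r = (5/3)r = 1/13.
Thus r = 3/65 per minute.
Volunteer 2 alone: 65/3 minutes; Volunteer 1 alone: 65/2 minutes.

65/3 minutes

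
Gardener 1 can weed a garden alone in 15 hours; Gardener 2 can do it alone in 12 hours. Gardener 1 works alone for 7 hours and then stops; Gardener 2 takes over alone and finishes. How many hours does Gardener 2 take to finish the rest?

32/5 hours

In 7 hours Gardener 1 does 7/15 of the job, leaving 8/15.
Gardener 2 works at 1/12 per hour, so finishing takes 8/15 ÷ 1/12 = 32/5 hours.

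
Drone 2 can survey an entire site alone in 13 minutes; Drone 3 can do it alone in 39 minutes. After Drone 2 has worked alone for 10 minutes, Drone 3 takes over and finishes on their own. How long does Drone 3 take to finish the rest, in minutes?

In 10 minutes Drone 2 does 10/13 of the job, leaving 3/13.
Drone 3 works at 1/39 per minute, so finishing takes 3/13 ÷ 1/39 = 9 minutes.

9 minutes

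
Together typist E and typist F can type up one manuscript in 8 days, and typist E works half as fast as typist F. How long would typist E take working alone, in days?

24 days

Let typist F's rate be r; then typist E's rate is (1/2)r, so together (1/2 + 1)r = (3/2)r = 1/8.
Thus r = 1/12 per day.
Typist F alone: 12 days; typist E alone: 24 days.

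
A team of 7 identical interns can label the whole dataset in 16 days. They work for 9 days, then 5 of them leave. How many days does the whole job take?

One intern does 1/112 of the job per day.
After 9 days with 7 interns, 9/16 is done (7/16 left).
With 2 interns the rate is 2/112 = 1/56, so the rest takes 7/16 ÷ 1/56 = 49/2 days.
Total = 9 + 49/2 = 67/2 days.

67/2 days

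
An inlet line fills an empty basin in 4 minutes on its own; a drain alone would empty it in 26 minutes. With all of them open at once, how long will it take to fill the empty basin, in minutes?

Net rate = 1/4 − 1/26 = (13 − 2)/52 = 11/52 per minute.
Filling time = 1 ÷ (11/52) = 52/11 minutes.

52/11 minutes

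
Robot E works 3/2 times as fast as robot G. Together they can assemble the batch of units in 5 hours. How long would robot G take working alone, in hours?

Let robot G's rate be r; then robot E's rate is (3/2)r, so together (3/2 + 1)r = (5/2)r = 1/5.
Thus r = 2/25 per hour.
Robot G alone: 25/2 hours; robot E alone: 25/3 hours.

25/2 hours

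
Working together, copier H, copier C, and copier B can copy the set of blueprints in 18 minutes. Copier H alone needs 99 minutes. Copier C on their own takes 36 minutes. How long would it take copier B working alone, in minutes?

396/7 minutes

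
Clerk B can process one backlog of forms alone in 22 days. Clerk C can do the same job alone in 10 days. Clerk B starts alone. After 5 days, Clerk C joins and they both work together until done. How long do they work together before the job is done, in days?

85/16 days

In the first 5 days Clerk B alone does 5/22 of the job, leaving 17/22.
Once everyone is working, combined rate: 1/22 + 1/10 = (5 + 11)/110 = 16/110 = 8/55 per day.
Remaining 17/22 at 8/55 per day takes 85/16 days.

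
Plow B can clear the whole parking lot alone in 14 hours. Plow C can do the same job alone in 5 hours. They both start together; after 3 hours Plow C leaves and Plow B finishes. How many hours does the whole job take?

In the first 3 hours the combined rate is 19/70, so 57/70 of the job is done, leaving 13/70.
After Plow C leaves the rate is 1/14 per hour; the remaining 13/70 takes 13/5 hours.
Total = 3 + 13/5 = 28/5 hours.

28/5 hours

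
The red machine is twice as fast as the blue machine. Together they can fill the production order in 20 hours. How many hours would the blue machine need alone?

60 hours

Let the blue machine's rate be r; then the red machine's rate is 2r, so together (2 + 1)r = 3r = 1/20.
Thus r = 1/60 per hour.
The blue machine alone: 60 hours; the red machine alone: 30 hours.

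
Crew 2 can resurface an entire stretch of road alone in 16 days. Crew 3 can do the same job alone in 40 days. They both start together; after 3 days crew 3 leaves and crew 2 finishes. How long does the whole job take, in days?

In the first 3 days the combined rate is 7/80, so 21/80 of the job is done, leaving 59/80.
After crew 3 leaves the rate is 1/16 per day; the remaining 59/80 takes 59/5 days.
Total = 3 + 59/5 = 74/5 days.

74/5 days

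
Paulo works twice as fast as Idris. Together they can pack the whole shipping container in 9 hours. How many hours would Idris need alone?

Let Idris's rate be r; then Paulo's rate is 2r, so together (2 + 1)r = 3r = 1/9.
Thus r = 1/27 per hour.
Idris alone: 27 hours; Paulo alone: 27/2 hours.

27 hours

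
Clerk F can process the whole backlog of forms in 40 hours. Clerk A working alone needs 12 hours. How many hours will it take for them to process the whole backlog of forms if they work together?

120/13 hours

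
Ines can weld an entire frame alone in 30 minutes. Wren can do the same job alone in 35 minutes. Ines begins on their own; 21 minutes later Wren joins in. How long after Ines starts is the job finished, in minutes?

In the first 21 minutes Ines alone does 21/30 = 7/10 of the job, leaving 3/10.
Once everyone is working, combined rate: 1/30 + 1/35 = (7 + 6)/210 = 13/210 per minute.
Remaining 3/10 at 13/210 per minute takes 63/13 minutes.
Total from the start = 21 + 63/13 = 336/13 minutes.

336/13 minutes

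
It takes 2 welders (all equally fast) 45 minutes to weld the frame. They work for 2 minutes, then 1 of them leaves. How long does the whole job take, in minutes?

One welder does 1/90 of the job per minute.
After 2 minutes with 2 welders, 2/45 is done (43/45 left).
With 1 welder the rate is 1/90, so the rest takes 43/45 ÷ 1/90 = 86 minutes.
Total = 2 + 86 = 88 minutes.

88 minutes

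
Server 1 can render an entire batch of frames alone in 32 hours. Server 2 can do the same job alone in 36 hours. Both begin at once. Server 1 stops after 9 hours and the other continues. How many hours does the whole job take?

In the first 9 hours the combined rate is 17/288, so 17/32 of the job is done, leaving 15/32.
After Server 1 leaves the rate is 1/36 per hour; the remaining 15/32 takes 135/8 hours.
Total = 9 + 135/8 = 207/8 hours.

207/8 hours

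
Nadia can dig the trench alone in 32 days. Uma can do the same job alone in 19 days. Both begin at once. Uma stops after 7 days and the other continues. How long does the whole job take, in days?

In the first 7 days the combined rate is 51/608, so 357/608 of the job is done, leaving 251/608.
After Uma leaves the rate is 1/32 per day; the remaining 251/608 takes 251/19 days.
Total = 7 + 251/19 = 384/19 days.

384/19 days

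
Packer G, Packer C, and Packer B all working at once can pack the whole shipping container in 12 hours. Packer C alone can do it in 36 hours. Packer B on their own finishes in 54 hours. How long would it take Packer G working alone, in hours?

27 hours

Combined rate is 1/12 per hour.
Known contribution: 1/36 + 1/54 = (3 + 2)/108 = 5/108 per hour.
So Packer G's rate is 1/12 − 5/108 = 1/27, meaning 27 hours alone.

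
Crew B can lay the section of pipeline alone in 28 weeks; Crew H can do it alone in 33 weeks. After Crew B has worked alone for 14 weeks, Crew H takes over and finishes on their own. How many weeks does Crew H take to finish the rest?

In 14 weeks Crew B does 14/28 = 1/2 of the job, leaving 1/2.
Crew H works at 1/33 per week, so finishing takes 1/2 ÷ 1/33 = 33/2 weeks.

33/2 weeks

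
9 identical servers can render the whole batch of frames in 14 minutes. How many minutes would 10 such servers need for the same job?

Total work is 9·14 = 126 server-minutes.
With 10 servers: 126/10 = 63/5 minutes.

63/5 minutes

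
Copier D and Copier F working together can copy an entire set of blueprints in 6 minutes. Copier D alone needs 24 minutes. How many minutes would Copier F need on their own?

Combined rate is 1/6 per minute.
Known contribution: 1/24 per minute.
So Copier F's rate is 1/6 − 1/24 = 1/8, meaning 8 minutes alone.

8 minutes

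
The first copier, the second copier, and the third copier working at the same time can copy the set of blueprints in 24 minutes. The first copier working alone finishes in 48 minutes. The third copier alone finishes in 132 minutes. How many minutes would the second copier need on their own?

Combined rate is 1/24 per minute.
Known contribution: 1/48 + 1/132 = (11 + 4)/528 = 15/528 = 5/176 per minute.
So the second copier's rate is 1/24 − 5/176 = 7/528, meaning 528/7 minutes alone.

528/7 minutes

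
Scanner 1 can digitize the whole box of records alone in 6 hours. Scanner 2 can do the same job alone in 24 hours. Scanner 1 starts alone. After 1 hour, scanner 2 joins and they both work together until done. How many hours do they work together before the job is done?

In the first 1 hour scanner 1 alone does 1/6 of the job, leaving 5/6.
Once everyone is working, combined rate: 1/6 + 1/24 = (4 + 1)/24 = 5/24 per hour.
Remaining 5/6 at 5/24 per hour takes 4 hours.

4 hours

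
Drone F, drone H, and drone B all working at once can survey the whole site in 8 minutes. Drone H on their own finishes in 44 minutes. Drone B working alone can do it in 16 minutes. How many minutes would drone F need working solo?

176/7 minutes

Combined rate is 1/8 per minute.
Known contribution: 1/44 + 1/16 = (4 + 11)/176 = 15/176 per minute.
So drone F's rate is 1/8 − 15/176 = 7/176, meaning 176/7 minutes alone.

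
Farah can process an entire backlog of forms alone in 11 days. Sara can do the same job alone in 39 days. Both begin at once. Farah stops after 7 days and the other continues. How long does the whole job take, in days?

In the first 7 days the combined rate is 50/429, so 350/429 of the job is done, leaving 79/429.
After Farah leaves the rate is 1/39 per day; the remaining 79/429 takes 79/11 days.
Total = 7 + 79/11 = 156/11 days.

156/11 days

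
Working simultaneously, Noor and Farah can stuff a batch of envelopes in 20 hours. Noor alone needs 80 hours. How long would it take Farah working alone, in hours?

80/3 hours

Combined rate is 1/20 per hour.
Known contribution: 1/80 per hour.
So Farah's rate is 1/20 − 1/80 = 3/80, meaning 80/3 hours alone.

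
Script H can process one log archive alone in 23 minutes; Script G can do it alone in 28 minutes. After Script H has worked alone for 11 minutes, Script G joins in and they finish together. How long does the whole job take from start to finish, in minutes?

299/17 minutes

In 11 minutes Script H does 11/23 of the job, leaving 12/23.
Script H and Script G together work at 51/644 per minute, so finishing takes 12/23 ÷ 51/644 = 112/17 minutes.
Total time = 11 + 112/17 = 299/17 minutes.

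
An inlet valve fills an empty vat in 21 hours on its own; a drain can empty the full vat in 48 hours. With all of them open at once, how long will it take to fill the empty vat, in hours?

112/3 hours

Net rate = 1/21 − 1/48 = (16 − 7)/336 = 9/336 = 3/112 per hour.
Filling time = 1 ÷ (3/112) = 112/3 hours.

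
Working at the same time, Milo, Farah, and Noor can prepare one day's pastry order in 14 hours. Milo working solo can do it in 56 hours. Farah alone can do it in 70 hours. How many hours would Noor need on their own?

Combined rate is 1/14 per hour.
Known contribution: 1/56 + 1/70 = (5 + 4)/280 = 9/280 per hour.
So Noor's rate is 1/14 − 9/280 = 11/280, meaning 280/11 hours alone.

280/11 hours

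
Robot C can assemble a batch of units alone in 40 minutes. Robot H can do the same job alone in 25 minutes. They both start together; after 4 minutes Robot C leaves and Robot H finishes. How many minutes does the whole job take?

45/2 minutes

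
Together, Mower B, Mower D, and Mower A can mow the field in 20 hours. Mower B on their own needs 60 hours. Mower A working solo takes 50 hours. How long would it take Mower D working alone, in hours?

Combined rate is 1/20 per hour.
Known contribution: 1/60 + 1/50 = (5 + 6)/300 = 11/300 per hour.
So Mower D's rate is 1/20 − 11/300 = 1/75, meaning 75 hours alone.

75 hours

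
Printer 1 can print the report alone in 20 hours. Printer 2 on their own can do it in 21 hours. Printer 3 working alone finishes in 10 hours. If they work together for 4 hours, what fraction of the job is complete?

83/105

Combined rate: 1/20 + 1/21 + 1/10 = (21 + 20 + 42)/420 = 83/420 per hour.
In 4 hours they complete 4·83/420 = 83/105 of the job.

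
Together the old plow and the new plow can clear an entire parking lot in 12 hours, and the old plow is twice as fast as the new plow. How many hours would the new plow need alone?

Let the new plow's rate be r; then the old plow's rate is 2r, so together (2 + 1)r = 3r = 1/12.
Thus r = 1/36 per hour.
The new plow alone: 36 hours; the old plow alone: 18 hours.

36 hours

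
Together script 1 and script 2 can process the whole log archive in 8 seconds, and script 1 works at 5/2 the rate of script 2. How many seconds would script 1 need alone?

Let script 2's rate be r; then script 1's rate is (5/2)r, so together (5/2 + 1)r = (7/2)r = 1/8.
Thus r = 1/28 per second.
Script 2 alone: 28 seconds; script 1 alone: 56/5 seconds.

56/5 seconds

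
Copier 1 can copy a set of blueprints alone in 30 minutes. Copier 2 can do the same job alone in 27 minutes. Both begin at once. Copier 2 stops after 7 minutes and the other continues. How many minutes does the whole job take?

In the first 7 minutes the combined rate is 19/270, so 133/270 of the job is done, leaving 137/270.
After Copier 2 leaves the rate is 1/30 per minute; the remaining 137/270 takes 137/9 minutes.
Total = 7 + 137/9 = 200/9 minutes.

200/9 minutes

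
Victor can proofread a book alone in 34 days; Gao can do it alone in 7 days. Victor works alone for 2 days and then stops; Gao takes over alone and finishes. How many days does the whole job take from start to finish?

146/17 days

In 2 days Victor does 2/34 = 1/17 of the job, leaving 16/17.
Gao works at 1/7 per day, so finishing takes 16/17 ÷ 1/7 = 112/17 days.
Total time = 2 + 112/17 = 146/17 days.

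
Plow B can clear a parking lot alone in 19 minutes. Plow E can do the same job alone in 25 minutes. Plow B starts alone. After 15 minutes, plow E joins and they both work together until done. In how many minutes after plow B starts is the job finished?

190/11 minutes

In the first 15 minutes plow B alone does 15/19 of the job, leaving 4/19.
Once everyone is working, combined rate: 1/19 + 1/25 = (25 + 19)/475 = 44/475 per minute.
Remaining 4/19 at 44/475 per minute takes 25/11 minutes.
Total from the start = 15 + 25/11 = 190/11 minutes.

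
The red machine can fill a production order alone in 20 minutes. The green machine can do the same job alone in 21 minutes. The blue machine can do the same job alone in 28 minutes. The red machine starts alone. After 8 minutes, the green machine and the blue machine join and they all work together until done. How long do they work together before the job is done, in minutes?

In the first 8 minutes the red machine alone does 8/20 = 2/5 of the job, leaving 3/5.
Once everyone is working, combined rate: 1/20 + 1/21 + 1/28 = (21 + 20 + 15)/420 = 56/420 = 2/15 per minute.
Remaining 3/5 at 2/15 per minute takes 9/2 minutes.

9/2 minutes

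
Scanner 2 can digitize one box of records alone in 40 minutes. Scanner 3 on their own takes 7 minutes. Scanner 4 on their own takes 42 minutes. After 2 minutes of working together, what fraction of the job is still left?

37/60

Combined rate: 1/40 + 1/7 + 1/42 = (21 + 120 + 20)/840 = 161/840 = 23/120 per minute.
In 2 minutes they complete 2·23/120 = 23/60 of the job.
So 37/60 remains.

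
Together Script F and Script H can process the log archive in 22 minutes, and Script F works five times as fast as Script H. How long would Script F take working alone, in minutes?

132/5 minutes

Let Script H's rate be r; then Script F's rate is 5r, so together (5 + 1)r = 6r = 1/22.
Thus r = 1/132 per minute.
Script H alone: 132 minutes; Script F alone: 132/5 minutes.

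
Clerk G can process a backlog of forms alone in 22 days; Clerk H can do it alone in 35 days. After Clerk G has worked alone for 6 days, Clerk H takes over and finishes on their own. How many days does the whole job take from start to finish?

346/11 days

In 6 days Clerk G does 6/22 = 3/11 of the job, leaving 8/11.
Clerk H works at 1/35 per day, so finishing takes 8/11 ÷ 1/35 = 280/11 days.
Total time = 6 + 280/11 = 346/11 days.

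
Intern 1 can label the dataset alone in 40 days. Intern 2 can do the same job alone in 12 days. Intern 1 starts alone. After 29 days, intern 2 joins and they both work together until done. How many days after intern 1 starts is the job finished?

In the first 29 days intern 1 alone does 29/40 of the job, leaving 11/40.
Once everyone is working, combined rate: 1/40 + 1/12 = (3 + 10)/120 = 13/120 per day.
Remaining 11/40 at 13/120 per day takes 33/13 days.
Total from the start = 29 + 33/13 = 410/13 days.

410/13 days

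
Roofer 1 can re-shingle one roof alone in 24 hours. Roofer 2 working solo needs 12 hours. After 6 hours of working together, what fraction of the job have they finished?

3/4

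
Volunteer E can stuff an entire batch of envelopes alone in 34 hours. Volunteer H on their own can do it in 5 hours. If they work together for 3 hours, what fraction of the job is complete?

Combined rate: 1/34 + 1/5 = (5 + 34)/170 = 39/170 per hour.
In 3 hours they complete 3·39/170 = 117/170 of the job.

117/170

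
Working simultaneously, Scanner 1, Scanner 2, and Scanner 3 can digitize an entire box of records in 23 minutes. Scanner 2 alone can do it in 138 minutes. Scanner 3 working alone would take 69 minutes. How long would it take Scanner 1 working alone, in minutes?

Combined rate is 1/23 per minute.
Known contribution: 1/138 + 1/69 = (1 + 2)/138 = 3/138 = 1/46 per minute.
So Scanner 1's rate is 1/23 − 1/46 = 1/46, meaning 46 minutes alone.

46 minutes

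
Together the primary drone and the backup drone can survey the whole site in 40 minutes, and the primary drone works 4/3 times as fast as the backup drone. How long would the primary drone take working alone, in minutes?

70 minutes

Let the backup drone's rate be r; then the primary drone's rate is (4/3)r, so together (4/3 + 1)r = (7/3)r = 1/40.
Thus r = 3/280 per minute.
The backup drone alone: 280/3 minutes; the primary drone alone: 70 minutes.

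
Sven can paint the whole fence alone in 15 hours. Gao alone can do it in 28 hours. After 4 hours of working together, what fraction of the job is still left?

Combined rate: 1/15 + 1/28 = (28 + 15)/420 = 43/420 per hour.
In 4 hours they complete 4·43/420 = 43/105 of the job.
So 62/105 remains.

62/105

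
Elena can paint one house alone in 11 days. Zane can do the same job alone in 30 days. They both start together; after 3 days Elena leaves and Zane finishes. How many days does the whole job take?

240/11 days

In the first 3 days the combined rate is 41/330, so 41/110 of the job is done, leaving 69/110.
After Elena leaves the rate is 1/30 per day; the remaining 69/110 takes 207/11 days.
Total = 3 + 207/11 = 240/11 days.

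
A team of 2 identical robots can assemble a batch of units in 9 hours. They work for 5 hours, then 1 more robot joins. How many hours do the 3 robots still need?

8/3 hours

One robot does 1/18 of the job per hour.
After 5 hours with 2 robots, 5/9 is done (4/9 left).
With 3 robots the rate is 3/18 = 1/6, so the rest takes 4/9 ÷ 1/6 = 8/3 hours.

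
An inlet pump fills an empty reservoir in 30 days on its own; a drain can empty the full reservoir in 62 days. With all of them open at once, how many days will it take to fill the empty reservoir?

Net rate = 1/30 − 1/62 = (31 − 15)/930 = 16/930 = 8/465 per day.
Filling time = 1 ÷ (8/465) = 465/8 days.

465/8 days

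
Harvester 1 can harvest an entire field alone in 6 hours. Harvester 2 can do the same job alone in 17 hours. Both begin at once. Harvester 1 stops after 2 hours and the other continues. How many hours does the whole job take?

34/3 hours

In the first 2 hours the combined rate is 23/102, so 23/51 of the job is done, leaving 28/51.
After Harvester 1 leaves the rate is 1/17 per hour; the remaining 28/51 takes 28/3 hours.
Total = 2 + 28/3 = 34/3 hours.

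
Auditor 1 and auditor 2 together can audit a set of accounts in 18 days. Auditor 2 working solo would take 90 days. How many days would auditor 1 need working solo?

45/2 days

Combined rate is 1/18 per day.
Known contribution: 1/90 per day.
So auditor 1's rate is 1/18 − 1/90 = 2/45, meaning 45/2 days alone.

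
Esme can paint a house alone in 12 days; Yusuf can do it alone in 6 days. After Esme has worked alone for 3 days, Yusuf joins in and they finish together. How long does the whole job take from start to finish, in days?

6 days

In 3 days Esme does 3/12 = 1/4 of the job, leaving 3/4.
Esme and Yusuf together work at 1/4 per day, so finishing takes 3/4 ÷ 1/4 = 3 days.
Total time = 3 + 3 = 6 days.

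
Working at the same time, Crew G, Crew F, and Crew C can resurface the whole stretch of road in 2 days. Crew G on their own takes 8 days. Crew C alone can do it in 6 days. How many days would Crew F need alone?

Combined rate is 1/2 per day.
Known contribution: 1/8 + 1/6 = (3 + 4)/24 = 7/24 per day.
So Crew F's rate is 1/2 − 7/24 = 5/24, meaning 24/5 days alone.

24/5 days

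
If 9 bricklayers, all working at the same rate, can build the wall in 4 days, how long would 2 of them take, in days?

Total work is 9·4 = 36 bricklayer-days.
With 2 bricklayers: 36/2 = 18 days.

18 days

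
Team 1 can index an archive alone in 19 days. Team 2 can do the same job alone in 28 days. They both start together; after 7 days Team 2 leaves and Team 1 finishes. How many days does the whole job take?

In the first 7 days the combined rate is 47/532, so 47/76 of the job is done, leaving 29/76.
After Team 2 leaves the rate is 1/19 per day; the remaining 29/76 takes 29/4 days.
Total = 7 + 29/4 = 57/4 days.

57/4 days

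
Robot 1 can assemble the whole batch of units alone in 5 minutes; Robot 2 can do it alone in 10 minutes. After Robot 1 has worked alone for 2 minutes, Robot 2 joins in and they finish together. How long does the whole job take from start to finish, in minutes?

4 minutes

In 2 minutes Robot 1 does 2/5 of the job, leaving 3/5.
Robot 1 and Robot 2 together work at 3/10 per minute, so finishing takes 3/5 ÷ 3/10 = 2 minutes.
Total time = 2 + 2 = 4 minutes.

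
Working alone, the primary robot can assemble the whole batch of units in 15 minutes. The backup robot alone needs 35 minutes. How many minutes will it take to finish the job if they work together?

Combined rate: 1/15 + 1/35 = (7 + 3)/105 = 10/105 = 2/21 per minute.
Time = 1 ÷ (2/21) = 21/2 minutes.

21/2 minutes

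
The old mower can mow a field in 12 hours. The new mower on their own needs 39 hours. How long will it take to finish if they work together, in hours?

Combined rate: 1/12 + 1/39 = (13 + 4)/156 = 17/156 per hour.
Time = 1 ÷ (17/156) = 156/17 hours.

156/17 hours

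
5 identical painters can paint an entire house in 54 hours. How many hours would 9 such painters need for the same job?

Total work is 5·54 = 270 painter-hours.
With 9 painters: 270/9 = 30 hours.

30 hours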